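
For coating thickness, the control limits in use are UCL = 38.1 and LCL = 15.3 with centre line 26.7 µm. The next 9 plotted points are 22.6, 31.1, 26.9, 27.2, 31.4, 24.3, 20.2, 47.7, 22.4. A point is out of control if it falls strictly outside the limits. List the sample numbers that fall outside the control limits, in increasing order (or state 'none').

Compare each point to [15.3, 38.1]: sample 8 = 47.7 > UCL.

8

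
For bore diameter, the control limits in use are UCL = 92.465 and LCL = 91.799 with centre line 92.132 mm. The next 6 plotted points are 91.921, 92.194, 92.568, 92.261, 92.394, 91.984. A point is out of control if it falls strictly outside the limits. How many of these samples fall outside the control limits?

1

Compare each point to [91.799, 92.465]: sample 3 = 92.568 > UCL.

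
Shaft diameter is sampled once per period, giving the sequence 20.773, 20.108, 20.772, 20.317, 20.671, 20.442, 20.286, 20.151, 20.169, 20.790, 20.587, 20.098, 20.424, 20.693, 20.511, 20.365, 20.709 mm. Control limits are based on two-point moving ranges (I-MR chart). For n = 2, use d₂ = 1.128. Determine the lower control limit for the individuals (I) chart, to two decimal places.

X̄ = (20.773 + 20.108 + 20.772 + 20.317 + 20.671 + 20.442 + 20.286 + 20.151 + 20.169 + 20.790 + 20.587 + 20.098 + 20.424 + 20.693 + 20.511 + 20.365 + 20.709) / 17 = 20.4627
Moving ranges: 0.665, 0.664, 0.455, 0.354, 0.229, 0.156, 0.135, 0.018, 0.621, 0.203, 0.489, 0.326, 0.269, 0.182, 0.146, 0.344; M̄R̄ = 5.2560 / 16 = 0.3285
LCL = X̄ − 3·M̄R̄/d₂ = 20.4627 − 3 × 0.3285 / 1.128 = 19.5890

19.59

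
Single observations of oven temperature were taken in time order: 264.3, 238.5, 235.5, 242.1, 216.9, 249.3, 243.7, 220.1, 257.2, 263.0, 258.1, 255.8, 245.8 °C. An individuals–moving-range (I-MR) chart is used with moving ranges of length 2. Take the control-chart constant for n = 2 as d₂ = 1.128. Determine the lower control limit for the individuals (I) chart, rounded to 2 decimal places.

205.00

X̄ = (264.3 + 238.5 + 235.5 + 242.1 + 216.9 + 249.3 + 243.7 + 220.1 + 257.2 + 263.0 + 258.1 + 255.8 + 245.8) / 13 = 245.4077
Moving ranges: 25.8, 3.0, 6.6, 25.2, 32.4, 5.6, 23.6, 37.1, 5.8, 4.9, 2.3, 10.0; M̄R̄ = 182.3000 / 12 = 15.1917
LCL = X̄ − 3·M̄R̄/d₂ = 245.4077 − 3 × 15.1917 / 1.128 = 205.0043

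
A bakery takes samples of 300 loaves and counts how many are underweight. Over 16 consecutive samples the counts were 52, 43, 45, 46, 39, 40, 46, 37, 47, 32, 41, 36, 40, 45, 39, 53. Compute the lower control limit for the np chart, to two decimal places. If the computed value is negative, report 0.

p̄ = Σdᵢ / (k·n) = 681 / (16 × 300) = 0.14188
LCL = np̄ − 3·√(np̄(1−p̄)) = 42.5625 − 3 × 6.0435 = 24.4320

24.43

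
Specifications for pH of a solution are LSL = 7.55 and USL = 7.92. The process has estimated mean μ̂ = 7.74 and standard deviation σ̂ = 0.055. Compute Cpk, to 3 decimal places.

Cpu = (USL − μ̂) / (3σ̂) = (7.92 − 7.74) / (3 × 0.055) = 1.0909; Cpl = (μ̂ − LSL) / (3σ̂) = (7.74 − 7.55) / (3 × 0.055) = 1.1515; Cpk = min(Cpu, Cpl) = 1.0909

1.091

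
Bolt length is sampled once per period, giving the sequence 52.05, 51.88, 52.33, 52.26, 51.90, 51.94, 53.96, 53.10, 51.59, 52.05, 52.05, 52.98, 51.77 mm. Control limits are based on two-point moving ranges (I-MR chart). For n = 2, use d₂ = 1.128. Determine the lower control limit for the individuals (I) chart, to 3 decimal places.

50.506

X̄ = (52.05 + 51.88 + 52.33 + 52.26 + 51.90 + 51.94 + 53.96 + 53.10 + 51.59 + 52.05 + 52.05 + 52.98 + 51.77) / 13 = 52.2969
Moving ranges: 0.17, 0.45, 0.07, 0.36, 0.04, 2.02, 0.86, 1.51, 0.46, 0.00, 0.93, 1.21; M̄R̄ = 8.0800 / 12 = 0.6733
LCL = X̄ − 3·M̄R̄/d₂ = 52.2969 − 3 × 0.6733 / 1.128 = 50.5061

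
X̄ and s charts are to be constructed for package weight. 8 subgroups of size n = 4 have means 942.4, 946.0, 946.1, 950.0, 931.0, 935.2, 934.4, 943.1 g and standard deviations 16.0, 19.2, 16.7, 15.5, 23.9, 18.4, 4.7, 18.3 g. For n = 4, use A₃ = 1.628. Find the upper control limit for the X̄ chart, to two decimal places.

X̄̄ = (942.4 + 946.0 + 946.1 + 950.0 + 931.0 + 935.2 + 934.4 + 943.1) / 8 = 941.0250
s̄ = (16.0 + 19.2 + 16.7 + 15.5 + 23.9 + 18.4 + 4.7 + 18.3) / 8 = 16.5875
UCL = X̄̄ + A₃·s̄ = 941.0250 + 1.628 × 16.5875 = 968.0294

968.03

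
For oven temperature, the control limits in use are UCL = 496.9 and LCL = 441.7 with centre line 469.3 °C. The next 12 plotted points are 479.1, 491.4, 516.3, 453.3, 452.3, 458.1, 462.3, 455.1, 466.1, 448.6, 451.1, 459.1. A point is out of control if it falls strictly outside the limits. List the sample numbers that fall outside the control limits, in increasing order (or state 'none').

3

Compare each point to [441.7, 496.9]: sample 3 = 516.3 > UCL.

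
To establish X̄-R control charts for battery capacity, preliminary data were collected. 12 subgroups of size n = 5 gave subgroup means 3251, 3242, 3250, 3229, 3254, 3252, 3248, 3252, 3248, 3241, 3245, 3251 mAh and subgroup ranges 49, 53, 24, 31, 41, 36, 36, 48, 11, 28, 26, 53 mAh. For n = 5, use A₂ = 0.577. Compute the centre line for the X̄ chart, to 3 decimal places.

3246.917

X̄̄ = (3251 + 3242 + 3250 + 3229 + 3254 + 3252 + 3248 + 3252 + 3248 + 3241 + 3245 + 3251) / 12 = 38963.0000 / 12 = 3246.9167
CL = X̄̄ = 3246.9167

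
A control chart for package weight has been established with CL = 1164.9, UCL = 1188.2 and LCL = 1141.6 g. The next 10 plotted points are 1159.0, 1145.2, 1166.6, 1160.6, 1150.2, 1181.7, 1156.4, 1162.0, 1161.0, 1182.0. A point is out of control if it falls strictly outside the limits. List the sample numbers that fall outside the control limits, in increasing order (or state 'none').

none

All 10 points lie within [1141.6, 1188.2].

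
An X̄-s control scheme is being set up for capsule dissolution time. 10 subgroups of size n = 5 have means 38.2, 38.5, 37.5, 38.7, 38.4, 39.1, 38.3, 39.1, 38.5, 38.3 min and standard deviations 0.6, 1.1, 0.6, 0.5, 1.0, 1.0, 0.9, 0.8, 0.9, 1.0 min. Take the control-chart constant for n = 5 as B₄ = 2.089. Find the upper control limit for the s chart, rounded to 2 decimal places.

s̄ = (0.6 + 1.1 + 0.6 + 0.5 + 1.0 + 1.0 + 0.9 + 0.8 + 0.9 + 1.0) / 10 = 0.8400
UCL_s = B₄·s̄ = 2.089 × 0.8400 = 1.7548

1.75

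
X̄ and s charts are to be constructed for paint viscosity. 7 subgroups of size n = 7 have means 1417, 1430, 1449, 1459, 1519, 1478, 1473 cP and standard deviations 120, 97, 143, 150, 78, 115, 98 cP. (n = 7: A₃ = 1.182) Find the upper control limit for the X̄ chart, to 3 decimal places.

X̄̄ = (1417 + 1430 + 1449 + 1459 + 1519 + 1478 + 1473) / 7 = 1460.7143
s̄ = (120 + 97 + 143 + 150 + 78 + 115 + 98) / 7 = 114.4286
UCL = X̄̄ + A₃·s̄ = 1460.7143 + 1.182 × 114.4286 = 1595.9689

1595.969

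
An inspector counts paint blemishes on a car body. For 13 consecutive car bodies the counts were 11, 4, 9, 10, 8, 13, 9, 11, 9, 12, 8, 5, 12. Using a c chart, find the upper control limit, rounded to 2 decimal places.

18.46

c̄ = (11 + 4 + 9 + 10 + 8 + 13 + 9 + 11 + 9 + 12 + 8 + 5 + 12) / 13 = 121 / 13 = 9.3077
UCL = c̄ + 3√c̄ = 9.3077 + 3 × √9.3077 = 9.3077 + 3 × 3.0509 = 18.4602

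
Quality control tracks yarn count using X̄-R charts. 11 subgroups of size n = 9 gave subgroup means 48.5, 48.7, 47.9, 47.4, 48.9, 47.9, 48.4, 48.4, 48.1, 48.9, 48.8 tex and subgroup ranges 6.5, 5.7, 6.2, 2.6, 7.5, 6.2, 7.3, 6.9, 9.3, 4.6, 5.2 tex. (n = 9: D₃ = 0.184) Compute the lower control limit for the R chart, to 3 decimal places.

R̄ = (6.5 + 5.7 + 6.2 + 2.6 + 7.5 + 6.2 + 7.3 + 6.9 + 9.3 + 4.6 + 5.2) / 11 = 68.0000 / 11 = 6.1818
LCL_R = D₃·R̄ = 0.184 × 6.1818 = 1.1375

1.137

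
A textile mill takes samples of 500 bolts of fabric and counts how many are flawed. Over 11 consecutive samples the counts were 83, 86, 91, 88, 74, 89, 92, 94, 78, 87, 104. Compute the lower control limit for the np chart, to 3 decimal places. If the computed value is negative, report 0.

p̄ = Σdᵢ / (k·n) = 966 / (11 × 500) = 0.17564
LCL = np̄ − 3·√(np̄(1−p̄)) = 87.8182 − 3 × 8.5085 = 62.2928

62.293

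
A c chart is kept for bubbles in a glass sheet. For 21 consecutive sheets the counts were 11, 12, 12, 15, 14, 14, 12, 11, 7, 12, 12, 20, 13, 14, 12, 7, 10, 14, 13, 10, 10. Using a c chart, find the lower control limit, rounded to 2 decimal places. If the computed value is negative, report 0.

1.69

c̄ = (11 + 12 + 12 + 15 + 14 + 14 + 12 + 11 + 7 + 12 + 12 + 20 + 13 + 14 + 12 + 7 + 10 + 14 + 13 + 10 + 10) / 21 = 255 / 21 = 12.1429
LCL = c̄ − 3√c̄ = 12.1429 − 3 × 3.4847 = 1.6889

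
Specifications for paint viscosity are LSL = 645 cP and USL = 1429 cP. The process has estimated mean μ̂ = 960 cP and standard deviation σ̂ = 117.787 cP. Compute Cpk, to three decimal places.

0.891

Cpu = (USL − μ̂) / (3σ̂) = (1429 − 960) / (3 × 117.787) = 1.3273; Cpl = (μ̂ − LSL) / (3σ̂) = (960 − 645) / (3 × 117.787) = 0.8914; Cpk = min(Cpu, Cpl) = 0.8914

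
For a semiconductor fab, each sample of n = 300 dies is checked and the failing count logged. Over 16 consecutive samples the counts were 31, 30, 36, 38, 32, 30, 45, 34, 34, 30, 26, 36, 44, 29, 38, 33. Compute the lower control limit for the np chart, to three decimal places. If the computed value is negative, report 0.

17.627

p̄ = Σdᵢ / (k·n) = 546 / (16 × 300) = 0.11375
LCL = np̄ − 3·√(np̄(1−p̄)) = 34.1250 − 3 × 5.4994 = 17.6268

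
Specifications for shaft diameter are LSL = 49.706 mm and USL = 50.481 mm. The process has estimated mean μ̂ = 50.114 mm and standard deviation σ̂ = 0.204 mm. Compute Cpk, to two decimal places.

Cpu = (USL − μ̂) / (3σ̂) = (50.481 − 50.114) / (3 × 0.204) = 0.5997; Cpl = (μ̂ − LSL) / (3σ̂) = (50.114 − 49.706) / (3 × 0.204) = 0.6667; Cpk = min(Cpu, Cpl) = 0.5997

0.60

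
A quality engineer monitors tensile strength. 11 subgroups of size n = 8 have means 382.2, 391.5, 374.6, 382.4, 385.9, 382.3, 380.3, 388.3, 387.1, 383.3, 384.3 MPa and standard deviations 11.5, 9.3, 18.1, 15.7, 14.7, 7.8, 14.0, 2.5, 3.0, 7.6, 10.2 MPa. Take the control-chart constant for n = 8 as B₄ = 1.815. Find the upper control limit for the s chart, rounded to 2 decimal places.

s̄ = (11.5 + 9.3 + 18.1 + 15.7 + 14.7 + 7.8 + 14.0 + 2.5 + 3.0 + 7.6 + 10.2) / 11 = 10.4000
UCL_s = B₄·s̄ = 1.815 × 10.4000 = 18.8760

18.88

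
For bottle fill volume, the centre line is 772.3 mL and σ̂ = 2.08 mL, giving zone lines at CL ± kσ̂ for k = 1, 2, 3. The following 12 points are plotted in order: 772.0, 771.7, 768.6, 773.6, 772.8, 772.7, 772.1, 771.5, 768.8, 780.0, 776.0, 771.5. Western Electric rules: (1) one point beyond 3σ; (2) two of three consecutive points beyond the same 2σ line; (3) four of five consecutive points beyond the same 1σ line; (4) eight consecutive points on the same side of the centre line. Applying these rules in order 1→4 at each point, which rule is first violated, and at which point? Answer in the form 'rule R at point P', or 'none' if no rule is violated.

Zone of each point (C = within 1σ̂, B = 1σ̂–2σ̂, A = 2σ̂–3σ̂, * = beyond 3σ̂; sign = side of CL): 1:-C, 2:-C, 3:-B, 4:+C, 5:+C, 6:+C, 7:-C, 8:-C, 9:-B, 10:+*, 11:+B, 12:-C
Rule 1 (one point beyond the 3σ limits) is satisfied at point 10.

rule 1 at point 10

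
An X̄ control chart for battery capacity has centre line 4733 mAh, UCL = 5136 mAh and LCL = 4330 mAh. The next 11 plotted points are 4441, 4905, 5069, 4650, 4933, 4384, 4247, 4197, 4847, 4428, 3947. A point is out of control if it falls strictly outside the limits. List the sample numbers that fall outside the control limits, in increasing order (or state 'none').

Compare each point to [4330, 5136]: sample 7 = 4247 < LCL; sample 8 = 4197 < LCL; sample 11 = 3947 < LCL.

7, 8, 11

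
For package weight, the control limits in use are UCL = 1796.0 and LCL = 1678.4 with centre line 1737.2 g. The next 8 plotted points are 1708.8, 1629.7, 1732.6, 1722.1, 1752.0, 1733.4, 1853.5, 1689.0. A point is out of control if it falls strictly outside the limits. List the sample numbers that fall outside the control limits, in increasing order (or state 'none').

Compare each point to [1678.4, 1796.0]: sample 2 = 1629.7 < LCL; sample 7 = 1853.5 > UCL.

2, 7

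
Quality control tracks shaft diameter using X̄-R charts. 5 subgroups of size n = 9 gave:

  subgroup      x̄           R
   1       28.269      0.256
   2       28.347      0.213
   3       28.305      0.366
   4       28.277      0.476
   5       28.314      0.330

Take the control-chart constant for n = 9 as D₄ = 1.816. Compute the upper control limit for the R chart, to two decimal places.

R̄ = (0.256 + 0.213 + 0.366 + 0.476 + 0.330) / 5 = 1.6410 / 5 = 0.3282
UCL_R = D₄·R̄ = 1.816 × 0.3282 = 0.5960

0.60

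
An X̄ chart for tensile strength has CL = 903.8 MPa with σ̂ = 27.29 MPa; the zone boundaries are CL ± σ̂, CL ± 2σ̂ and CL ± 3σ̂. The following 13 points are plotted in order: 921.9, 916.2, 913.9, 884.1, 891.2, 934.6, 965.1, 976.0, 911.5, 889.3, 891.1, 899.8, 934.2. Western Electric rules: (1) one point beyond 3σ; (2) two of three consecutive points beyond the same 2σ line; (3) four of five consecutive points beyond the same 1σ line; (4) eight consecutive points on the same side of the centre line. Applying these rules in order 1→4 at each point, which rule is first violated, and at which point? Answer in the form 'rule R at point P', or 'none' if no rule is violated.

Zone of each point (C = within 1σ̂, B = 1σ̂–2σ̂, A = 2σ̂–3σ̂, * = beyond 3σ̂; sign = side of CL): 1:+C, 2:+C, 3:+C, 4:-C, 5:-C, 6:+B, 7:+A, 8:+A, 9:+C, 10:-C, 11:-C, 12:-C, 13:+B
Rule 2 (two of three consecutive points beyond the same 2σ limit) is satisfied at point 8.

rule 2 at point 8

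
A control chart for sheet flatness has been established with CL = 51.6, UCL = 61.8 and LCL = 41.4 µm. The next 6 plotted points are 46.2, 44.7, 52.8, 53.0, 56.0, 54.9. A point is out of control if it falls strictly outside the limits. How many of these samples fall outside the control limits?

All 6 points lie within [41.4, 61.8].

0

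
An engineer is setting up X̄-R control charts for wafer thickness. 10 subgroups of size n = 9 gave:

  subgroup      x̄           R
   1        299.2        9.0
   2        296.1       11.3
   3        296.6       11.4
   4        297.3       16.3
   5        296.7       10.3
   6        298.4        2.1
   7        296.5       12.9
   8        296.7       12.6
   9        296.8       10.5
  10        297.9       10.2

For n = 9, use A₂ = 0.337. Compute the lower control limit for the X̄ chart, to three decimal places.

X̄̄ = (299.2 + 296.1 + 296.6 + 297.3 + 296.7 + 298.4 + 296.5 + 296.7 + 296.8 + 297.9) / 10 = 2972.2000 / 10 = 297.2200
R̄ = (9.0 + 11.3 + 11.4 + 16.3 + 10.3 + 2.1 + 12.9 + 12.6 + 10.5 + 10.2) / 10 = 106.6000 / 10 = 10.6600
LCL = X̄̄ − A₂·R̄ = 297.2200 − 0.337 × 10.6600 = 293.6276

293.628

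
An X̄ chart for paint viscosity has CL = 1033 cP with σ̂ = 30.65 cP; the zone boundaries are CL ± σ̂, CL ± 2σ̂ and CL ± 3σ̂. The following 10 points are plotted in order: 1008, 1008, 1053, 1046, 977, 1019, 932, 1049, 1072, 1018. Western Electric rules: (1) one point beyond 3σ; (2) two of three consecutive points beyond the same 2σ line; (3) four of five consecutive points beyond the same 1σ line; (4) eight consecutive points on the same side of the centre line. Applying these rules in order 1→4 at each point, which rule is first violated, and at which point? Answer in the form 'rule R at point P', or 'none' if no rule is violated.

Zone of each point (C = within 1σ̂, B = 1σ̂–2σ̂, A = 2σ̂–3σ̂, * = beyond 3σ̂; sign = side of CL): 1:-C, 2:-C, 3:+C, 4:+C, 5:-B, 6:-C, 7:-*, 8:+C, 9:+B, 10:-C
Rule 1 (one point beyond the 3σ limits) is satisfied at point 7.

rule 1 at point 7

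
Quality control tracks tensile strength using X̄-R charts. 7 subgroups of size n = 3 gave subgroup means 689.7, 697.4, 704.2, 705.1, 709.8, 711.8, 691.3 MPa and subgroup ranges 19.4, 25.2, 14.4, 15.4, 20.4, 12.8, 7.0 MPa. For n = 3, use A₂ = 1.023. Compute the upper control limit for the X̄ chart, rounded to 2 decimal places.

718.08

X̄̄ = (689.7 + 697.4 + 704.2 + 705.1 + 709.8 + 711.8 + 691.3) / 7 = 4909.3000 / 7 = 701.3286
R̄ = (19.4 + 25.2 + 14.4 + 15.4 + 20.4 + 12.8 + 7.0) / 7 = 114.6000 / 7 = 16.3714
UCL = X̄̄ + A₂·R̄ = 701.3286 + 1.023 × 16.3714 = 718.0765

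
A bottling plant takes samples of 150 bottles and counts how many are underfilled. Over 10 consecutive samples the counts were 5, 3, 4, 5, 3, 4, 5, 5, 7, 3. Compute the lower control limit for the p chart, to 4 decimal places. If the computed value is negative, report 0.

0.0000

p̄ = Σdᵢ / (k·n) = 44 / (10 × 150) = 0.02933
LCL = p̄ − 3·√(p̄(1−p̄)/n) = 0.02933 − 3 × 0.01378 = -0.01200 → 0 (negative, so LCL = 0)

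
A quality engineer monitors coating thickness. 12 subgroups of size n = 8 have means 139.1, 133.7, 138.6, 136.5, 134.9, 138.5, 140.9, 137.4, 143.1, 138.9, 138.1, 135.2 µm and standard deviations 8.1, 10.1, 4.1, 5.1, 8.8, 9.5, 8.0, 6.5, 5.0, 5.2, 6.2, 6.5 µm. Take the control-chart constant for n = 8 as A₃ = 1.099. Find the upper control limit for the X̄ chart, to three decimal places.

145.519

X̄̄ = (139.1 + 133.7 + 138.6 + 136.5 + 134.9 + 138.5 + 140.9 + 137.4 + 143.1 + 138.9 + 138.1 + 135.2) / 12 = 137.9083
s̄ = (8.1 + 10.1 + 4.1 + 5.1 + 8.8 + 9.5 + 8.0 + 6.5 + 5.0 + 5.2 + 6.2 + 6.5) / 12 = 6.9250
UCL = X̄̄ + A₃·s̄ = 137.9083 + 1.099 × 6.9250 = 145.5189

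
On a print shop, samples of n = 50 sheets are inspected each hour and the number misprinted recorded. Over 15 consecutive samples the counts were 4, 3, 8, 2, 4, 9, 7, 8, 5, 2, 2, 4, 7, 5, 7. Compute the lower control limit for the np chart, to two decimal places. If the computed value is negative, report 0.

p̄ = Σdᵢ / (k·n) = 77 / (15 × 50) = 0.10267
LCL = np̄ − 3·√(np̄(1−p̄)) = 5.1333 − 3 × 2.1462 = -1.3054 → 0 (negative, so LCL = 0)

0.00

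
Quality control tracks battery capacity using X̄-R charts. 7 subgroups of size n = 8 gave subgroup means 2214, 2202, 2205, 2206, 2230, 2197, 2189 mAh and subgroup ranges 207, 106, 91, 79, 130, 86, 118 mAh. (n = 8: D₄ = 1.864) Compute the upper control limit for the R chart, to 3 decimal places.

217.555

R̄ = (207 + 106 + 91 + 79 + 130 + 86 + 118) / 7 = 817.0000 / 7 = 116.7143
UCL_R = D₄·R̄ = 1.864 × 116.7143 = 217.5554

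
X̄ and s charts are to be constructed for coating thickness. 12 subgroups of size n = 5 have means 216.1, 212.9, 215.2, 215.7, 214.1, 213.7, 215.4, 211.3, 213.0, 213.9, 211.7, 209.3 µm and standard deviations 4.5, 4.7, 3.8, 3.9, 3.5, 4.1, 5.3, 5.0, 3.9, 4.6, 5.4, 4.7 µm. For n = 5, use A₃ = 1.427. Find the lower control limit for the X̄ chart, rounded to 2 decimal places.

X̄̄ = (216.1 + 212.9 + 215.2 + 215.7 + 214.1 + 213.7 + 215.4 + 211.3 + 213.0 + 213.9 + 211.7 + 209.3) / 12 = 213.5250
s̄ = (4.5 + 4.7 + 3.8 + 3.9 + 3.5 + 4.1 + 5.3 + 5.0 + 3.9 + 4.6 + 5.4 + 4.7) / 12 = 4.4500
LCL = X̄̄ − A₃·s̄ = 213.5250 − 1.427 × 4.4500 = 207.1748

207.17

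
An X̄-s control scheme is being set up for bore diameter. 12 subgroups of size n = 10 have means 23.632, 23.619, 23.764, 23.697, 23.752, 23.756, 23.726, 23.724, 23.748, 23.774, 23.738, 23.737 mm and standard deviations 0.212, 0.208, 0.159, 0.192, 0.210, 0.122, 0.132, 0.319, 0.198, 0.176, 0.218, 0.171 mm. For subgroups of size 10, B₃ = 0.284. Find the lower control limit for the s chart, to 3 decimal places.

0.055

s̄ = (0.212 + 0.208 + 0.159 + 0.192 + 0.210 + 0.122 + 0.132 + 0.319 + 0.198 + 0.176 + 0.218 + 0.171) / 12 = 0.1931
LCL_s = B₃·s̄ = 0.284 × 0.1931 = 0.0548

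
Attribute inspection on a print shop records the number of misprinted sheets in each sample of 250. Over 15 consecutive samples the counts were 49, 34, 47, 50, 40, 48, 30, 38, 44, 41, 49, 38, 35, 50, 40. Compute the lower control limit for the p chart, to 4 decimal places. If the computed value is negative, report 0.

0.0977

p̄ = Σdᵢ / (k·n) = 633 / (15 × 250) = 0.16880
LCL = p̄ − 3·√(p̄(1−p̄)/n) = 0.16880 − 3 × 0.02369 = 0.09773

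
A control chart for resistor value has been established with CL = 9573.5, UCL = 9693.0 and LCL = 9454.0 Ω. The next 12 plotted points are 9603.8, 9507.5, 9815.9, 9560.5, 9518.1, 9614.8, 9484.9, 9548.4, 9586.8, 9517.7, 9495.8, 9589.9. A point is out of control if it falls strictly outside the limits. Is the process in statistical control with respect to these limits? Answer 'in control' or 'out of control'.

Compare each point to [9454.0, 9693.0]: sample 3 = 9815.9 > UCL.

out of control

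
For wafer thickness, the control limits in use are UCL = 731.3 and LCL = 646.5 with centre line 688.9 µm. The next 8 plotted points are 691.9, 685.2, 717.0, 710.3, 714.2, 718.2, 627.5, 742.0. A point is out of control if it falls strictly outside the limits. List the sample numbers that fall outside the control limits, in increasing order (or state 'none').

7, 8

Compare each point to [646.5, 731.3]: sample 7 = 627.5 < LCL; sample 8 = 742.0 > UCL.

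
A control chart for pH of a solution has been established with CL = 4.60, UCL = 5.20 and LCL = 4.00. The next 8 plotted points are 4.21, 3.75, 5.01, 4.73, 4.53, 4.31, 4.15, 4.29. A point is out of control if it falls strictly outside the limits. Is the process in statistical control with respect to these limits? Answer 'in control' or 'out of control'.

out of control

Compare each point to [4.00, 5.20]: sample 2 = 3.75 < LCL.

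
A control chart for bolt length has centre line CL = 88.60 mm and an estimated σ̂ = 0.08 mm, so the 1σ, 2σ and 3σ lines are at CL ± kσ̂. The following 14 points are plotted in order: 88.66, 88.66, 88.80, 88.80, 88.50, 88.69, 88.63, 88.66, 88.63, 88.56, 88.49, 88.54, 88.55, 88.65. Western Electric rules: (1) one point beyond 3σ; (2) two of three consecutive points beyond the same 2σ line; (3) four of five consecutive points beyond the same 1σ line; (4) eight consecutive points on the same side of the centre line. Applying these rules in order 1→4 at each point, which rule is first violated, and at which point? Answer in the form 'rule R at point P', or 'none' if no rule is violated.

rule 2 at point 4

Zone of each point (C = within 1σ̂, B = 1σ̂–2σ̂, A = 2σ̂–3σ̂, * = beyond 3σ̂; sign = side of CL): 1:+C, 2:+C, 3:+A, 4:+A, 5:-B, 6:+B, 7:+C, 8:+C, 9:+C, 10:-C, 11:-B, 12:-C, 13:-C, 14:+C
Rule 2 (two of three consecutive points beyond the same 2σ limit) is satisfied at point 4.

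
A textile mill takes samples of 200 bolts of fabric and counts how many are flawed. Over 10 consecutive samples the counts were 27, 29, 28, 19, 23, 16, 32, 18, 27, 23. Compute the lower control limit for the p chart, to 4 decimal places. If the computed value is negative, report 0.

0.0518

p̄ = Σdᵢ / (k·n) = 242 / (10 × 200) = 0.12100
LCL = p̄ − 3·√(p̄(1−p̄)/n) = 0.12100 − 3 × 0.02306 = 0.05182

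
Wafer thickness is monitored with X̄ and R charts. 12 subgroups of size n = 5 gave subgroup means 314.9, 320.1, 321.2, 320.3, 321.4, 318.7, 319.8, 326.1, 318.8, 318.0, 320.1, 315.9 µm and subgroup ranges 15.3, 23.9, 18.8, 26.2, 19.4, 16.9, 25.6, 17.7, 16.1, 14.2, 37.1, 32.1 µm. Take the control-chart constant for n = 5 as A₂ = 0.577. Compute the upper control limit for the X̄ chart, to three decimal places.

332.269

X̄̄ = (314.9 + 320.1 + 321.2 + 320.3 + 321.4 + 318.7 + 319.8 + 326.1 + 318.8 + 318.0 + 320.1 + 315.9) / 12 = 3835.3000 / 12 = 319.6083
R̄ = (15.3 + 23.9 + 18.8 + 26.2 + 19.4 + 16.9 + 25.6 + 17.7 + 16.1 + 14.2 + 37.1 + 32.1) / 12 = 263.3000 / 12 = 21.9417
UCL = X̄̄ + A₂·R̄ = 319.6083 + 0.577 × 21.9417 = 332.2687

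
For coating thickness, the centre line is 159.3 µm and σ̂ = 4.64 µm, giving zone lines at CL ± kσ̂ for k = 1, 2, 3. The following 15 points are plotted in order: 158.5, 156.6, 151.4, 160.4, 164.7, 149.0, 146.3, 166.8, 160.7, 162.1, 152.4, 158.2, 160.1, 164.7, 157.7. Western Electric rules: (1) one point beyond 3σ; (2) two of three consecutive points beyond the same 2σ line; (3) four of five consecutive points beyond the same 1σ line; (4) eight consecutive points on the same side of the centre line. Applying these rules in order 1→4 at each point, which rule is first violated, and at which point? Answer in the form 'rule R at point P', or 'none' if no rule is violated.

rule 2 at point 7

Zone of each point (C = within 1σ̂, B = 1σ̂–2σ̂, A = 2σ̂–3σ̂, * = beyond 3σ̂; sign = side of CL): 1:-C, 2:-C, 3:-B, 4:+C, 5:+B, 6:-A, 7:-A, 8:+B, 9:+C, 10:+C, 11:-B, 12:-C, 13:+C, 14:+B, 15:-C
Rule 2 (two of three consecutive points beyond the same 2σ limit) is satisfied at point 7.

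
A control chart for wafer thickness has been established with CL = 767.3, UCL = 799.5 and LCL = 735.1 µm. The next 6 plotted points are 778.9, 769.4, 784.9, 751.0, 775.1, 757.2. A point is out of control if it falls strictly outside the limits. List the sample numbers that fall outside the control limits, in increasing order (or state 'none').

All 6 points lie within [735.1, 799.5].

none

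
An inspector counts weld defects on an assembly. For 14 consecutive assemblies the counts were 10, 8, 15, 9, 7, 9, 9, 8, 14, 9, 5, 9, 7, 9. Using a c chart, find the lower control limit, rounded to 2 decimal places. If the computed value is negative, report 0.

0.07

c̄ = (10 + 8 + 15 + 9 + 7 + 9 + 9 + 8 + 14 + 9 + 5 + 9 + 7 + 9) / 14 = 128 / 14 = 9.1429
LCL = c̄ − 3√c̄ = 9.1429 − 3 × 3.0237 = 0.0717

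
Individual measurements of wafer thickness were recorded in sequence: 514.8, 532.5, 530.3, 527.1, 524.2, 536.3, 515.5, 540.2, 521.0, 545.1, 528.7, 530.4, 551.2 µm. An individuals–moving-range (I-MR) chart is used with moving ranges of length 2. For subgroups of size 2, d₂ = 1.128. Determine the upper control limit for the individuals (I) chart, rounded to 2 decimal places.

567.31

X̄ = (514.8 + 532.5 + 530.3 + 527.1 + 524.2 + 536.3 + 515.5 + 540.2 + 521.0 + 545.1 + 528.7 + 530.4 + 551.2) / 13 = 530.5615
Moving ranges: 17.7, 2.2, 3.2, 2.9, 12.1, 20.8, 24.7, 19.2, 24.1, 16.4, 1.7, 20.8; M̄R̄ = 165.8000 / 12 = 13.8167
UCL = X̄ + 3·M̄R̄/d₂ = 530.5615 + 3 × 13.8167 / 1.128 = 567.3080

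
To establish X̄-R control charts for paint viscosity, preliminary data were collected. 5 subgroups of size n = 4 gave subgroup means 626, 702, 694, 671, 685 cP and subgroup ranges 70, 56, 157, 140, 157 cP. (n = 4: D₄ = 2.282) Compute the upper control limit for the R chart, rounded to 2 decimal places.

R̄ = (70 + 56 + 157 + 140 + 157) / 5 = 580.0000 / 5 = 116.0000
UCL_R = D₄·R̄ = 2.282 × 116.0000 = 264.7120

264.71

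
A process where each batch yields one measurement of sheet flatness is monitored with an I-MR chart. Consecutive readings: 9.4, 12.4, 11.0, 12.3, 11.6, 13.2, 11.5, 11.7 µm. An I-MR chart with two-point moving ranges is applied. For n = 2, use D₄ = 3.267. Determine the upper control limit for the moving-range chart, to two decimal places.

4.62

Moving ranges: 3.0, 1.4, 1.3, 0.7, 1.6, 1.7, 0.2; M̄R̄ = 9.9000 / 7 = 1.4143
UCL_MR = D₄·M̄R̄ = 3.267 × 1.4143 = 4.6205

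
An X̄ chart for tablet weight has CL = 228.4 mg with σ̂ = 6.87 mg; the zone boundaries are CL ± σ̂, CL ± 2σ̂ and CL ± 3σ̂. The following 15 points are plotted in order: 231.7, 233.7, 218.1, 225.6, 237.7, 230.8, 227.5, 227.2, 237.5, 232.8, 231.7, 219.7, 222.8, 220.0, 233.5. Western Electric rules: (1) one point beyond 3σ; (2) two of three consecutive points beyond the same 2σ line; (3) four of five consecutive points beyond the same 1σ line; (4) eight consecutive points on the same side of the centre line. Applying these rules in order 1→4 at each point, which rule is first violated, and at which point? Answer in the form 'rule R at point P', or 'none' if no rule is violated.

Zone of each point (C = within 1σ̂, B = 1σ̂–2σ̂, A = 2σ̂–3σ̂, * = beyond 3σ̂; sign = side of CL): 1:+C, 2:+C, 3:-B, 4:-C, 5:+B, 6:+C, 7:-C, 8:-C, 9:+B, 10:+C, 11:+C, 12:-B, 13:-C, 14:-B, 15:+C
No rule fires across all 15 points.

none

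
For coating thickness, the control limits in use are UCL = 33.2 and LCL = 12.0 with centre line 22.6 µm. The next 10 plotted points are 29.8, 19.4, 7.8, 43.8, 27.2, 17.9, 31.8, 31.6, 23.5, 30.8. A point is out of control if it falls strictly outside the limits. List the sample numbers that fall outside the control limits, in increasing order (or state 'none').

3, 4

Compare each point to [12.0, 33.2]: sample 3 = 7.8 < LCL; sample 4 = 43.8 > UCL.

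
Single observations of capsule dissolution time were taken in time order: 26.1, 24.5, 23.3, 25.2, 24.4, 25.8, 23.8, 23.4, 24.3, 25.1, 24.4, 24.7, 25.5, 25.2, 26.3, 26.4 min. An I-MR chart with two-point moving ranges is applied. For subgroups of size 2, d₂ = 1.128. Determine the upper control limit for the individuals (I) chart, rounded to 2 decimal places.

X̄ = (26.1 + 24.5 + 23.3 + 25.2 + 24.4 + 25.8 + 23.8 + 23.4 + 24.3 + 25.1 + 24.4 + 24.7 + 25.5 + 25.2 + 26.3 + 26.4) / 16 = 24.9000
Moving ranges: 1.6, 1.2, 1.9, 0.8, 1.4, 2.0, 0.4, 0.9, 0.8, 0.7, 0.3, 0.8, 0.3, 1.1, 0.1; M̄R̄ = 14.3000 / 15 = 0.9533
UCL = X̄ + 3·M̄R̄/d₂ = 24.9000 + 3 × 0.9533 / 1.128 = 27.4355

27.44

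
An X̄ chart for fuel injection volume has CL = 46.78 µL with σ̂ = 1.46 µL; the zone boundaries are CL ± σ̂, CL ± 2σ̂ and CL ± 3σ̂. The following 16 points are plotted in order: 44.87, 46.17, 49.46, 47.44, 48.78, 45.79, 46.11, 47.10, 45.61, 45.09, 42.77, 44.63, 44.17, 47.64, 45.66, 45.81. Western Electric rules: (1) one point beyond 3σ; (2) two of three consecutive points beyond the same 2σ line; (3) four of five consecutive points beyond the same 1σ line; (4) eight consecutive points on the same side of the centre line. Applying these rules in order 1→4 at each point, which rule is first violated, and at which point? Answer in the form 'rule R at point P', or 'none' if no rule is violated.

rule 3 at point 13

Zone of each point (C = within 1σ̂, B = 1σ̂–2σ̂, A = 2σ̂–3σ̂, * = beyond 3σ̂; sign = side of CL): 1:-B, 2:-C, 3:+B, 4:+C, 5:+B, 6:-C, 7:-C, 8:+C, 9:-C, 10:-B, 11:-A, 12:-B, 13:-B, 14:+C, 15:-C, 16:-C
Rule 3 (four of five consecutive points beyond the same 1σ limit) is satisfied at point 13.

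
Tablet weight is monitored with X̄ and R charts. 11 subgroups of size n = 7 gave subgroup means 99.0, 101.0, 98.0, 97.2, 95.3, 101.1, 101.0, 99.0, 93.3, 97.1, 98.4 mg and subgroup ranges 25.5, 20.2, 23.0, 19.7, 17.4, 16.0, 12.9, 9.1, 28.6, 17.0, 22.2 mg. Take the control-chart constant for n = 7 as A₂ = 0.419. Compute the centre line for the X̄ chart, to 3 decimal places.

98.218

X̄̄ = (99.0 + 101.0 + 98.0 + 97.2 + 95.3 + 101.1 + 101.0 + 99.0 + 93.3 + 97.1 + 98.4) / 11 = 1080.4000 / 11 = 98.2182
CL = X̄̄ = 98.2182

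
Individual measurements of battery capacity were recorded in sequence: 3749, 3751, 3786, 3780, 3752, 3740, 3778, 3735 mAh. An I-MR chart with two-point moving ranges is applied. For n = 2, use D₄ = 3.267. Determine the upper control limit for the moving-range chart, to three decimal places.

Moving ranges: 2, 35, 6, 28, 12, 38, 43; M̄R̄ = 164.0000 / 7 = 23.4286
UCL_MR = D₄·M̄R̄ = 3.267 × 23.4286 = 76.5411

76.541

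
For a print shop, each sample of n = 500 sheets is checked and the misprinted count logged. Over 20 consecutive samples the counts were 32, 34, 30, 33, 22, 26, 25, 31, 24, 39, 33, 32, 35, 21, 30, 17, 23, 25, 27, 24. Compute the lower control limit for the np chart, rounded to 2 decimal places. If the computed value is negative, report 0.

12.69

p̄ = Σdᵢ / (k·n) = 563 / (20 × 500) = 0.05630
LCL = np̄ − 3·√(np̄(1−p̄)) = 28.1500 − 3 × 5.1541 = 12.6876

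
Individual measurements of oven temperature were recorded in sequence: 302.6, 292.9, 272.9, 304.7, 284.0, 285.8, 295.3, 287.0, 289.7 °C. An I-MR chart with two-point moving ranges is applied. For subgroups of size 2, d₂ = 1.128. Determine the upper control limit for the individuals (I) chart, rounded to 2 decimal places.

325.29

X̄ = (302.6 + 292.9 + 272.9 + 304.7 + 284.0 + 285.8 + 295.3 + 287.0 + 289.7) / 9 = 290.5444
Moving ranges: 9.7, 20.0, 31.8, 20.7, 1.8, 9.5, 8.3, 2.7; M̄R̄ = 104.5000 / 8 = 13.0625
UCL = X̄ + 3·M̄R̄/d₂ = 290.5444 + 3 × 13.0625 / 1.128 = 325.2851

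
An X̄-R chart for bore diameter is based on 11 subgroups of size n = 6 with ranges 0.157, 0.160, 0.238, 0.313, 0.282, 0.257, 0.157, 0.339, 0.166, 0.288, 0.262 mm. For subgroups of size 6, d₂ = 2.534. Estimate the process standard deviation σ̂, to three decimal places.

R̄ = (0.157 + 0.160 + 0.238 + 0.313 + 0.282 + 0.257 + 0.157 + 0.339 + 0.166 + 0.288 + 0.262) / 11 = 0.2381
σ̂ = R̄ / d₂ = 0.2381 / 2.534 = 0.0940

0.094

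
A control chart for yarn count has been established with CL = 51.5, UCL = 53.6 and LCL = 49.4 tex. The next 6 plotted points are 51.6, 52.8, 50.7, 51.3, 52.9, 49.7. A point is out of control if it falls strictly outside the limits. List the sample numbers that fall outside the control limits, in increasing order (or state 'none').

none

All 6 points lie within [49.4, 53.6].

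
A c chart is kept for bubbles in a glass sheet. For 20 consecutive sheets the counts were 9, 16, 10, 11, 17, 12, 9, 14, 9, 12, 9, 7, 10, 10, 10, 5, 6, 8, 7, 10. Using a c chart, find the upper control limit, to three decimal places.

19.561

c̄ = (9 + 16 + 10 + 11 + 17 + 12 + 9 + 14 + 9 + 12 + 9 + 7 + 10 + 10 + 10 + 5 + 6 + 8 + 7 + 10) / 20 = 201 / 20 = 10.0500
UCL = c̄ + 3√c̄ = 10.0500 + 3 × √10.0500 = 10.0500 + 3 × 3.1702 = 19.5605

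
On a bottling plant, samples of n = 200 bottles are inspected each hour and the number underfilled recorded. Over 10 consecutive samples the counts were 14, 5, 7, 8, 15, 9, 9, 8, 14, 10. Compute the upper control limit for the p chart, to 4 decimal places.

p̄ = Σdᵢ / (k·n) = 99 / (10 × 200) = 0.04950
UCL = p̄ + 3·√(p̄(1−p̄)/n) = 0.04950 + 3 × √(0.04950×0.95050/200) = 0.04950 + 3 × 0.01534 = 0.09551

0.0955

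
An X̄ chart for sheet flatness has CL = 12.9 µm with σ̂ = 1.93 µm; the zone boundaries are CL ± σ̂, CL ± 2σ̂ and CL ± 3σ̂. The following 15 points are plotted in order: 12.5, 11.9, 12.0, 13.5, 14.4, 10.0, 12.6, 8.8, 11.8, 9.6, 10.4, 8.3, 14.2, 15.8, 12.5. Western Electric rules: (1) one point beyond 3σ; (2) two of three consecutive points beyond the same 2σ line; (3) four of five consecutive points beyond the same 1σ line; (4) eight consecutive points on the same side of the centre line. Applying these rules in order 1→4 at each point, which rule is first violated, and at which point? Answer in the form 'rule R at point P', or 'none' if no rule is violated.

rule 3 at point 12

Zone of each point (C = within 1σ̂, B = 1σ̂–2σ̂, A = 2σ̂–3σ̂, * = beyond 3σ̂; sign = side of CL): 1:-C, 2:-C, 3:-C, 4:+C, 5:+C, 6:-B, 7:-C, 8:-A, 9:-C, 10:-B, 11:-B, 12:-A, 13:+C, 14:+B, 15:-C
Rule 3 (four of five consecutive points beyond the same 1σ limit) is satisfied at point 12.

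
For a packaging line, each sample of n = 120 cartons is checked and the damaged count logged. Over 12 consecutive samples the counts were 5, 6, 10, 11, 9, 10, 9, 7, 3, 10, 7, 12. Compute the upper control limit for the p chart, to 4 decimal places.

0.1380

p̄ = Σdᵢ / (k·n) = 99 / (12 × 120) = 0.06875
UCL = p̄ + 3·√(p̄(1−p̄)/n) = 0.06875 + 3 × √(0.06875×0.93125/120) = 0.06875 + 3 × 0.02310 = 0.13804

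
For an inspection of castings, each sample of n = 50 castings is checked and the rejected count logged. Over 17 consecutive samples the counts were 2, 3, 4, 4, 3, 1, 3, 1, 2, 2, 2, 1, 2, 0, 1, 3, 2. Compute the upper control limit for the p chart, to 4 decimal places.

p̄ = Σdᵢ / (k·n) = 36 / (17 × 50) = 0.04235
UCL = p̄ + 3·√(p̄(1−p̄)/n) = 0.04235 + 3 × √(0.04235×0.95765/50) = 0.04235 + 3 × 0.02848 = 0.12780

0.1278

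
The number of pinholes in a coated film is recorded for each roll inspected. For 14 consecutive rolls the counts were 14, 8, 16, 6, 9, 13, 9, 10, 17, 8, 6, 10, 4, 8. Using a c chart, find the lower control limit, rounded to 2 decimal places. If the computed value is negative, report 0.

c̄ = (14 + 8 + 16 + 6 + 9 + 13 + 9 + 10 + 17 + 8 + 6 + 10 + 4 + 8) / 14 = 138 / 14 = 9.8571
LCL = c̄ − 3√c̄ = 9.8571 − 3 × 3.1396 = 0.4383

0.44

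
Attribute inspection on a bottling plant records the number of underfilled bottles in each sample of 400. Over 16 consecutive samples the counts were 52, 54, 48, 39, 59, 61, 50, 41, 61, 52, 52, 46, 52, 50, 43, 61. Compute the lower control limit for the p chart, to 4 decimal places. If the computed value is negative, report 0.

p̄ = Σdᵢ / (k·n) = 821 / (16 × 400) = 0.12828
LCL = p̄ − 3·√(p̄(1−p̄)/n) = 0.12828 − 3 × 0.01672 = 0.07812

0.0781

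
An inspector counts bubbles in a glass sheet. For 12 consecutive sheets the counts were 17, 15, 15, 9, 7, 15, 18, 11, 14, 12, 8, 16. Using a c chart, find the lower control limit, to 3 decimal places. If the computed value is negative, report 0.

c̄ = (17 + 15 + 15 + 9 + 7 + 15 + 18 + 11 + 14 + 12 + 8 + 16) / 12 = 157 / 12 = 13.0833
LCL = c̄ − 3√c̄ = 13.0833 − 3 × 3.6171 = 2.2321

2.232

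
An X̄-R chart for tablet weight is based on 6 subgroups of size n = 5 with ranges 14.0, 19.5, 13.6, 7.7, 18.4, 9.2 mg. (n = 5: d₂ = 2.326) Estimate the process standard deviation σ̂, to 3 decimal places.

R̄ = (14.0 + 19.5 + 13.6 + 7.7 + 18.4 + 9.2) / 6 = 13.7333
σ̂ = R̄ / d₂ = 13.7333 / 2.326 = 5.9043

5.904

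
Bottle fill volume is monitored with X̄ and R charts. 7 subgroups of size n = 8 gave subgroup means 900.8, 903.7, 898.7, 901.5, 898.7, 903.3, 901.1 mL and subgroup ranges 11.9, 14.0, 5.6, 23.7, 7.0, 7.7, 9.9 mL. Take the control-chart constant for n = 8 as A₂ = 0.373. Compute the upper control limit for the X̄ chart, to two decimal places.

X̄̄ = (900.8 + 903.7 + 898.7 + 901.5 + 898.7 + 903.3 + 901.1) / 7 = 6307.8000 / 7 = 901.1143
R̄ = (11.9 + 14.0 + 5.6 + 23.7 + 7.0 + 7.7 + 9.9) / 7 = 79.8000 / 7 = 11.4000
UCL = X̄̄ + A₂·R̄ = 901.1143 + 0.373 × 11.4000 = 905.3665

905.37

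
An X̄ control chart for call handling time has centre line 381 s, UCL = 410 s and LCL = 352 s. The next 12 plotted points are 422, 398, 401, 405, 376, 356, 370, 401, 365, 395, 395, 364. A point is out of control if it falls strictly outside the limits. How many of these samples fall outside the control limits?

1

Compare each point to [352, 410]: sample 1 = 422 > UCL.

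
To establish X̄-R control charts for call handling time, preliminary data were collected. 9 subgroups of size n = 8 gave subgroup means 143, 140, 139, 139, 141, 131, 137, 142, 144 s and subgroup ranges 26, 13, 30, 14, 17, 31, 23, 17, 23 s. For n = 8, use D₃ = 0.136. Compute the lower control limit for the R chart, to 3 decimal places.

R̄ = (26 + 13 + 30 + 14 + 17 + 31 + 23 + 17 + 23) / 9 = 194.0000 / 9 = 21.5556
LCL_R = D₃·R̄ = 0.136 × 21.5556 = 2.9316

2.932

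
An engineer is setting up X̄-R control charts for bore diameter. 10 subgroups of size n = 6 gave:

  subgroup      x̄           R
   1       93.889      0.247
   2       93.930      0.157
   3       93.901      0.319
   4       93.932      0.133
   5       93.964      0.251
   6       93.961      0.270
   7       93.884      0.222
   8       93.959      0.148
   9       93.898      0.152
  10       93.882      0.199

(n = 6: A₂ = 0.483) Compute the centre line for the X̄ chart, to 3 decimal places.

X̄̄ = (93.889 + 93.930 + 93.901 + 93.932 + 93.964 + 93.961 + 93.884 + 93.959 + 93.898 + 93.882) / 10 = 939.2000 / 10 = 93.9200
CL = X̄̄ = 93.9200

93.920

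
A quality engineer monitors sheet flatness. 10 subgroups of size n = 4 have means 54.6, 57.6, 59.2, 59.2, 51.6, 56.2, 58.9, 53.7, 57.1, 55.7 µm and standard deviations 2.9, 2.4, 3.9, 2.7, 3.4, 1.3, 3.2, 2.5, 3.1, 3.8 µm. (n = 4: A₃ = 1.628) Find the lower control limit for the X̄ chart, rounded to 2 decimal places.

X̄̄ = (54.6 + 57.6 + 59.2 + 59.2 + 51.6 + 56.2 + 58.9 + 53.7 + 57.1 + 55.7) / 10 = 56.3800
s̄ = (2.9 + 2.4 + 3.9 + 2.7 + 3.4 + 1.3 + 3.2 + 2.5 + 3.1 + 3.8) / 10 = 2.9200
LCL = X̄̄ − A₃·s̄ = 56.3800 − 1.628 × 2.9200 = 51.6262

51.63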